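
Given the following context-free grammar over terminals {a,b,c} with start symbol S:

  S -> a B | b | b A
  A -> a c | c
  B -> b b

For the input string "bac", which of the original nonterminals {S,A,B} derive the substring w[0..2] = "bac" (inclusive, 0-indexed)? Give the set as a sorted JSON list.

Convert to CNF:
  S -> T0 B | T2 A | b
  A -> T0 T1 | c
  B -> T2 T2
  T0 -> a
  T1 -> c
  T2 -> b

CYK table (by increasing span) — only the sub-triangle for w[0..2]:
  T[0,0] 'b' = {S,T2}  orig:{S}
  T[1,1] 'a' = {T0}  orig:{}
  T[2,2] 'c' = {A,T1}  orig:{A}
  T[0,1] 'ba' = ∅
  T[1,2] 'ac' = {A}
  T[0,2] 'bac' = {S}

Original NTs in T[0,2] deriving "bac": ["S"]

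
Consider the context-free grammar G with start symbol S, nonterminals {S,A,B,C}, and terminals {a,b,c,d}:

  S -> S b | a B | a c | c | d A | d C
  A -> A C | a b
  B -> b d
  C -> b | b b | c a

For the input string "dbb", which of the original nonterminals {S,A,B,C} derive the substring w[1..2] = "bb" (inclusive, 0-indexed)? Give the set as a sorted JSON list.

CNF form of G:
  S -> S T1 | T0 B | T0 T3 | T2 A | T2 C | c
  A -> A C | T0 T1
  B -> T1 T2
  C -> T1 T1 | T3 T0 | b
  T0 -> a
  T1 -> b
  T2 -> d
  T3 -> c

CYK table (by increasing span) (cells [i..j] with 1 ≤ i ≤ j ≤ 2 only):
  T[1,1] 'b' = {C,T1}  orig:{C}
  T[2,2] 'b' = {C,T1}  orig:{C}
  T[1,2] 'bb' = {C}

Original NTs in T[1,2] deriving "bb": ["C"]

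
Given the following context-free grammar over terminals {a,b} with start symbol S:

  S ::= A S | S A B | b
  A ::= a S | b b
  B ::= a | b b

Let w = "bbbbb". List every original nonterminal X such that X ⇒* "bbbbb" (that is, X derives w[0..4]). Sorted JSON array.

Convert to CNF:
  S -> A S | S X2 | b
  A -> T0 S | T1 T1
  B -> T1 T1 | a
  T0 -> a
  T1 -> b
  X2 -> A B

CYK fill — only the sub-triangle for w[0..4]:
  cell(0,0) b: {S,T1}  orig:{S}
  cell(1,1) b: {S,T1}  orig:{S}
  cell(2,2) b: {S,T1}  orig:{S}
  cell(3,3) b: {S,T1}  orig:{S}
  cell(4,4) b: {S,T1}  orig:{S}
  cell(0,1) bb: {A,B}
  cell(1,2) bb: {A,B}
  cell(2,3) bb: {A,B}
  cell(3,4) bb: {A,B}
  cell(0,2) bbb: {S}
  cell(1,3) bbb: {S}
  cell(2,4) bbb: {S}
  cell(0,3) bbbb: {X2}  orig:{}
  cell(1,4) bbbb: {X2}  orig:{}
  cell(0,4) bbbbb: {S}

Original NTs in T[0,4] deriving "bbbbb": ["S"]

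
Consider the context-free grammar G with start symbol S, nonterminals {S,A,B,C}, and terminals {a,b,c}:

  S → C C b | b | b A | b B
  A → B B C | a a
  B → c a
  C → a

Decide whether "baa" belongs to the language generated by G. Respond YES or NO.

CNF form of G:
  S -> C X4 | T2 A | T2 B | b
  A -> B X3 | T0 T0
  B -> T1 T0
  C -> a
  T0 -> a
  T1 -> c
  T2 -> b
  X3 -> B C
  X4 -> C T2

CYK fill:
  [0..0]={S,T2}  "b"  orig:{S}
  [1..1]={C,T0}  "a"  orig:{C}
  [2..2]={C,T0}  "a"  orig:{C}
  [0..1]=∅  "ba"
  [1..2]={A}  "aa"
  [0..2]={S}  "baa"

S ∈ T[0,2] ⇒ YES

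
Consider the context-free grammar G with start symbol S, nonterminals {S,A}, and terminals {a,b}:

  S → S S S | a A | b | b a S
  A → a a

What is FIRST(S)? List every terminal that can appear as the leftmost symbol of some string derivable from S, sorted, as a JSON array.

FIRST iteration:
[1]
  A via A→a a: +{a}
  S via S→a A: +{a}
  S via S→b: +{b}
  FIRST[S]={a,b}  FIRST[A]={a}
[2] (stable)
  FIRST[S]={a,b}  FIRST[A]={a}

FIRST(S) = ["a", "b"]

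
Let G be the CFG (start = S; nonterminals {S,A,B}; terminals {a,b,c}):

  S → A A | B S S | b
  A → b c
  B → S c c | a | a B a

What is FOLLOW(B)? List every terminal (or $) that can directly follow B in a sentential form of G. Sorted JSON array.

FIRST iteration:
[1]
  A via A→b c: +{b}
  B via B→a: +{a}
  S via S→A A: +{b}
  S via S→B S S: +{a}
  FIRST[S]={a,b}  FIRST[A]={b}  FIRST[B]={a}
[2]
  B via B→S c c: +{b}
  FIRST[S]={a,b}  FIRST[A]={b}  FIRST[B]={a,b}
[3] — fixpoint
  FIRST[S]={a,b}  FIRST[A]={b}  FIRST[B]={a,b}

FOLLOW sets:
initialize: $ ∈ FOLLOW(S)
pass 1:
  B→S c c: FOLLOW(S) ⊇ FIRST(c) = {c}; new: +{c}
  B→a B a: FOLLOW(B) ⊇ FIRST(a) = {a}; new: +{a}
  S→A A: FOLLOW(A) ⊇ FIRST(A) = {b}; new: +{b}
  S→A A: FOLLOW(A) ⊇ FOLLOW(S) ⊇ {$,c}; new: +{$,c}
  S→B S S: FOLLOW(B) ⊇ FIRST(S) = {a,b}; new: +{b}
  S→B S S: FOLLOW(S) ⊇ FIRST(S) = {a,b}; new: +{a,b}
  S: {$,a,b,c}  A: {$,b,c}  B: {a,b}
pass 2:
  S→A A: FOLLOW(A) ⊇ FOLLOW(S) ⊇ {$,a,b,c}; new: +{a}
  S: {$,a,b,c}  A: {$,a,b,c}  B: {a,b}
pass 3: (no change)
  S: {$,a,b,c}  A: {$,a,b,c}  B: {a,b}

FOLLOW(B) = ["a", "b"]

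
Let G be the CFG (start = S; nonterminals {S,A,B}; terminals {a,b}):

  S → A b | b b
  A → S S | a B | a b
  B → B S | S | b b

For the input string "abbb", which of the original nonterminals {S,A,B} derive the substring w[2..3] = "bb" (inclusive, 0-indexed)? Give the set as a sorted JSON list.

Convert to CNF:
  S -> A T1 | T1 T1
  A -> S S | T0 B | T0 T1
  B -> A T1 | B S | T1 T1
  T0 -> a
  T1 -> b

CYK table (by increasing span) — only the sub-triangle for w[2..3]:
  cell(2,2) b: {T1}  orig:{}
  cell(3,3) b: {T1}  orig:{}
  cell(2,3) bb: {B,S}

Original NTs in T[2,3] deriving "bb": ["B", "S"]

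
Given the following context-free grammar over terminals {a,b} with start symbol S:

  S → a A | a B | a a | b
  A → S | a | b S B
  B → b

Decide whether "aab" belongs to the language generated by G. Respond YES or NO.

CNF form of G:
  S -> T0 A | T0 B | T0 T0 | b
  A -> T0 A | T0 B | T0 T0 | T1 X2 | a | b
  B -> b
  T0 -> a
  T1 -> b
  X2 -> S B

CYK fill:
  cell(0,0) a: {A,T0}  orig:{A}
  cell(1,1) a: {A,T0}  orig:{A}
  cell(2,2) b: {A,B,S,T1}  orig:{A,B,S}
  cell(0,1) aa: {A,S}
  cell(1,2) ab: {A,S}
  cell(0,2) aab: {A,S,X2}  orig:{A,S}

S ∈ T[0,2] ⇒ YES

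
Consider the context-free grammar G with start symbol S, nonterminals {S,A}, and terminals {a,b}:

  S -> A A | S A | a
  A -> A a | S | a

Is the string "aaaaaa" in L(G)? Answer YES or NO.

CNF form of G:
  S -> A A | S A | a
  A -> A A | A T0 | S A | a
  T0 -> a

CYK table (by increasing span):
  [0..0]={A,S,T0}  "a"  orig:{A,S}
  [1..1]={A,S,T0}  "a"  orig:{A,S}
  [2..2]={A,S,T0}  "a"  orig:{A,S}
  [3..3]={A,S,T0}  "a"  orig:{A,S}
  [4..4]={A,S,T0}  "a"  orig:{A,S}
  [5..5]={A,S,T0}  "a"  orig:{A,S}
  [0..1]={A,S}  "aa"
  [1..2]={A,S}  "aa"
  [2..3]={A,S}  "aa"
  [3..4]={A,S}  "aa"
  [4..5]={A,S}  "aa"
  [0..2]={A,S}  "aaa"
  [1..3]={A,S}  "aaa"
  [2..4]={A,S}  "aaa"
  [3..5]={A,S}  "aaa"
  [0..3]={A,S}  "aaaa"
  [1..4]={A,S}  "aaaa"
  [2..5]={A,S}  "aaaa"
  [0..4]={A,S}  "aaaaa"
  [1..5]={A,S}  "aaaaa"
  [0..5]={A,S}  "aaaaaa"

S ∈ T[0,5] ⇒ YES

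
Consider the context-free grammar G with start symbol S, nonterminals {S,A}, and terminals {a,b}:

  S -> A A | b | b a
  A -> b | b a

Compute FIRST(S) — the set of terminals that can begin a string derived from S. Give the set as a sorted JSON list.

Compute FIRST by fixpoint:
round 1:
  A via A→b: +{b}
  S via S→A A: +{b}
  FIRST[S]={b}  FIRST[A]={b}
round 2: — fixpoint
  FIRST[S]={b}  FIRST[A]={b}

FIRST(S) = ["b"]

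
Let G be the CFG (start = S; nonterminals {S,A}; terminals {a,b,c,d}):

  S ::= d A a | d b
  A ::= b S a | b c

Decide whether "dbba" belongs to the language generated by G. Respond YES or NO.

Convert to CNF:
  S -> T3 T0 | T3 X5
  A -> T0 T2 | T0 X4
  T0 -> b
  T1 -> a
  T2 -> c
  T3 -> d
  X4 -> S T1
  X5 -> A T1

Fill CYK table bottom-up:
  T[0,0] 'd' = {T3}  orig:{}
  T[1,1] 'b' = {T0}  orig:{}
  T[2,2] 'b' = {T0}  orig:{}
  T[3,3] 'a' = {T1}  orig:{}
  T[0,1] 'db' = {S}
  T[1,2] 'bb' = ∅
  T[2,3] 'ba' = ∅
  T[0,2] 'dbb' = ∅
  T[1,3] 'bba' = ∅
  T[0,3] 'dbba' = ∅

S ∉ T[0,3] ⇒ NO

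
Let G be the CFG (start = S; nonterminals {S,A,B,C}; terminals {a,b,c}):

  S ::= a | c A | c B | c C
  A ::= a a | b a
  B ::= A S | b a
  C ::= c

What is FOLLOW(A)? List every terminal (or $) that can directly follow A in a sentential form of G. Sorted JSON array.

Compute FIRST by fixpoint:
iter 1:
  A via A→a a: +{a}
  A via A→b a: +{b}
  B via B→A S: +{a,b}
  C via C→c: +{c}
  S via S→a: +{a}
  S via S→c A: +{c}
  FIRST[S]={a,c}  FIRST[A]={a,b}  FIRST[B]={a,b}  FIRST[C]={c}
iter 2: (stable)
  FIRST[S]={a,c}  FIRST[A]={a,b}  FIRST[B]={a,b}  FIRST[C]={c}

FOLLOW iteration:
initialize: $ ∈ FOLLOW(S)
round 1:
  B→A S: FOLLOW(A) ⊇ FIRST(S) = {a,c}; new: +{a,c}
  S→c A: FOLLOW(A) ⊇ FOLLOW(S) ⊇ {$}; new: +{$}
  S→c B: FOLLOW(B) ⊇ FOLLOW(S) ⊇ {$}; new: +{$}
  S→c C: FOLLOW(C) ⊇ FOLLOW(S) ⊇ {$}; new: +{$}
  FOLLOW(S)={$}  FOLLOW(A)={$,a,c}  FOLLOW(B)={$}  FOLLOW(C)={$}
round 2: done
  FOLLOW(S)={$}  FOLLOW(A)={$,a,c}  FOLLOW(B)={$}  FOLLOW(C)={$}

FOLLOW(A) = ["$", "a", "c"]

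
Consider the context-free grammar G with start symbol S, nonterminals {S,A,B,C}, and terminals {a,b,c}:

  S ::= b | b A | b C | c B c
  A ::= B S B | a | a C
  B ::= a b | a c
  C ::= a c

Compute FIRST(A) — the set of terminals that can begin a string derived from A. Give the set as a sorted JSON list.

FIRST iteration:
pass 1:
  A via A→a: +{a}
  B via B→a b: +{a}
  C via C→a c: +{a}
  S via S→b: +{b}
  S via S→c B c: +{c}
  S: {b,c}  A: {a}  B: {a}  C: {a}
pass 2: done
  S: {b,c}  A: {a}  B: {a}  C: {a}

FIRST(A) = ["a"]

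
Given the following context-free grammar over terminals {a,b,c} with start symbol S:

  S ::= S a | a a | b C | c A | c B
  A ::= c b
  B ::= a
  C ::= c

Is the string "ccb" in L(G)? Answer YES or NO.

CNF form of G:
  S -> S T2 | T0 A | T0 B | T1 C | T2 T2
  A -> T0 T1
  B -> a
  C -> c
  T0 -> c
  T1 -> b
  T2 -> a

Fill CYK table bottom-up:
  cell(0,0) c: {C,T0}  orig:{C}
  cell(1,1) c: {C,T0}  orig:{C}
  cell(2,2) b: {T1}  orig:{}
  cell(0,1) cc: ∅
  cell(1,2) cb: {A}
  cell(0,2) ccb: {S}

S ∈ T[0,2] ⇒ YES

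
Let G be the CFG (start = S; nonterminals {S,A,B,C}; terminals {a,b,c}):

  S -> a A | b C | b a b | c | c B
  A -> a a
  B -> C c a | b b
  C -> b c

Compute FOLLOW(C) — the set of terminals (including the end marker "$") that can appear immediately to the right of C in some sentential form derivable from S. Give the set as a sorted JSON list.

Compute FIRST by fixpoint:
round 1:
  A via A→a a: +{a}
  B via B→b b: +{b}
  C via C→b c: +{b}
  S via S→a A: +{a}
  S via S→b C: +{b}
  S via S→c: +{c}
  S: {a,b,c}  A: {a}  B: {b}  C: {b}
round 2: — fixpoint
  S: {a,b,c}  A: {a}  B: {b}  C: {b}

FOLLOW sets:
initialize: $ ∈ FOLLOW(S)
pass 1:
  B→C c a: FOLLOW(C) ⊇ FIRST(c) = {c}; new: +{c}
  S→a A: FOLLOW(A) ⊇ FOLLOW(S) ⊇ {$}; new: +{$}
  S→b C: FOLLOW(C) ⊇ FOLLOW(S) ⊇ {$}; new: +{$}
  S→c B: FOLLOW(B) ⊇ FOLLOW(S) ⊇ {$}; new: +{$}
  FOLLOW[S]={$}  FOLLOW[A]={$}  FOLLOW[B]={$}  FOLLOW[C]={$,c}
pass 2: done
  FOLLOW[S]={$}  FOLLOW[A]={$}  FOLLOW[B]={$}  FOLLOW[C]={$,c}

FOLLOW(C) = ["$", "c"]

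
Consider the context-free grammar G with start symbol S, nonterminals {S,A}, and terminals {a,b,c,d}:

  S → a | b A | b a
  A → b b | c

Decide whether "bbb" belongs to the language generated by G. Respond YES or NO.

CNF form of G:
  S -> T0 A | T0 T1 | a
  A -> T0 T0 | c
  T0 -> b
  T1 -> a

Fill CYK table bottom-up:
  cell(0,0) b: {T0}  orig:{}
  cell(1,1) b: {T0}  orig:{}
  cell(2,2) b: {T0}  orig:{}
  cell(0,1) bb: {A}
  cell(1,2) bb: {A}
  cell(0,2) bbb: {S}

S ∈ T[0,2] ⇒ YES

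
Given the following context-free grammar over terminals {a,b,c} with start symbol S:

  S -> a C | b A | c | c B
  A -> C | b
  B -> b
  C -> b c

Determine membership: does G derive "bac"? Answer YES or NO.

Convert to CNF:
  S -> T0 A | T1 B | T2 C | c
  A -> T0 T1 | b
  B -> b
  C -> T0 T1
  T0 -> b
  T1 -> c
  T2 -> a

CYK fill:
  cell(0,0) b: {A,B,T0}  orig:{A,B}
  cell(1,1) a: {T2}  orig:{}
  cell(2,2) c: {S,T1}  orig:{S}
  cell(0,1) ba: ∅
  cell(1,2) ac: ∅
  cell(0,2) bac: ∅

S ∉ T[0,2] ⇒ NO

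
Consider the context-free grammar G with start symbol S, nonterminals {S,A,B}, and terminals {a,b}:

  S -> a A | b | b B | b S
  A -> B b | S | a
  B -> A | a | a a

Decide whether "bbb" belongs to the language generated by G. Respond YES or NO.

CNF form of G:
  S -> T0 B | T0 S | T1 A | b
  A -> B T0 | T0 B | T0 S | T1 A | a | b
  B -> B T0 | T0 B | T0 S | T1 A | T1 T1 | a | b
  T0 -> b
  T1 -> a

Fill CYK table bottom-up:
  cell(0,0) b: {A,B,S,T0}  orig:{A,B,S}
  cell(1,1) b: {A,B,S,T0}  orig:{A,B,S}
  cell(2,2) b: {A,B,S,T0}  orig:{A,B,S}
  cell(0,1) bb: {A,B,S}
  cell(1,2) bb: {A,B,S}
  cell(0,2) bbb: {A,B,S}

S ∈ T[0,2] ⇒ YES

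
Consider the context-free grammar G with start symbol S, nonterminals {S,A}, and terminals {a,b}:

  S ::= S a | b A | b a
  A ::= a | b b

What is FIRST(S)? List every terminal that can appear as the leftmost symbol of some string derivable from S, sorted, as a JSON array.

FIRST iteration:
[1]
  A via A→a: +{a}
  A via A→b b: +{b}
  S via S→b A: +{b}
  FIRST(S)={b}  FIRST(A)={a,b}
[2] (stable)
  FIRST(S)={b}  FIRST(A)={a,b}

FIRST(S) = ["b"]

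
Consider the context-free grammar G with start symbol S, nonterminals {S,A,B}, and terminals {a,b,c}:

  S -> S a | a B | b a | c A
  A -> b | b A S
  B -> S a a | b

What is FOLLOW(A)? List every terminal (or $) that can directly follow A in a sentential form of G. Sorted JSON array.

FIRST iteration:
[1]
  A via A→b: +{b}
  B via B→b: +{b}
  S via S→a B: +{a}
  S via S→b a: +{b}
  S via S→c A: +{c}
  FIRST(S)={a,b,c}  FIRST(A)={b}  FIRST(B)={b}
[2]
  B via B→S a a: +{a,c}
  FIRST(S)={a,b,c}  FIRST(A)={b}  FIRST(B)={a,b,c}
[3] (stable)
  FIRST(S)={a,b,c}  FIRST(A)={b}  FIRST(B)={a,b,c}

FOLLOW iteration:
initialize: $ ∈ FOLLOW(S)
pass 1:
  A→b A S: FOLLOW(A) ⊇ FIRST(S) = {a,b,c}; new: +{a,b,c}
  A→b A S: FOLLOW(S) ⊇ FOLLOW(A) ⊇ {a,b,c}; new: +{a,b,c}
  S→a B: FOLLOW(B) ⊇ FOLLOW(S) ⊇ {$,a,b,c}; new: +{$,a,b,c}
  S→c A: FOLLOW(A) ⊇ FOLLOW(S) ⊇ {$,a,b,c}; new: +{$}
  S: {$,a,b,c}  A: {$,a,b,c}  B: {$,a,b,c}
pass 2: — fixpoint
  S: {$,a,b,c}  A: {$,a,b,c}  B: {$,a,b,c}

FOLLOW(A) = ["$", "a", "b", "c"]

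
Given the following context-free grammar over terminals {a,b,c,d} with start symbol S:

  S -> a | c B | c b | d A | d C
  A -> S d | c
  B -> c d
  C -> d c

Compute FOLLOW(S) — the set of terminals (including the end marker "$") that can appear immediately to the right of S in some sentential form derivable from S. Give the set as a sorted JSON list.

Compute FIRST by fixpoint:
pass 1:
  A via A→c: +{c}
  B via B→c d: +{c}
  C via C→d c: +{d}
  S via S→a: +{a}
  S via S→c B: +{c}
  S via S→d A: +{d}
  FIRST[S]={a,c,d}  FIRST[A]={c}  FIRST[B]={c}  FIRST[C]={d}
pass 2:
  A via A→S d: +{a,d}
  FIRST[S]={a,c,d}  FIRST[A]={a,c,d}  FIRST[B]={c}  FIRST[C]={d}
pass 3: done
  FIRST[S]={a,c,d}  FIRST[A]={a,c,d}  FIRST[B]={c}  FIRST[C]={d}

FOLLOW sets:
initialize: $ ∈ FOLLOW(S)
round 1:
  A→S d: FOLLOW(S) ⊇ FIRST(d) = {d}; new: +{d}
  S→c B: FOLLOW(B) ⊇ FOLLOW(S) ⊇ {$,d}; new: +{$,d}
  S→d A: FOLLOW(A) ⊇ FOLLOW(S) ⊇ {$,d}; new: +{$,d}
  S→d C: FOLLOW(C) ⊇ FOLLOW(S) ⊇ {$,d}; new: +{$,d}
  S: {$,d}  A: {$,d}  B: {$,d}  C: {$,d}
round 2: (stable)
  S: {$,d}  A: {$,d}  B: {$,d}  C: {$,d}

FOLLOW(S) = ["$", "d"]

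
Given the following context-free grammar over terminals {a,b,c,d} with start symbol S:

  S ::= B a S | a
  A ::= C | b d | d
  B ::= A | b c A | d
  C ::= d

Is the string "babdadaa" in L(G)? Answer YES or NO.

CNF form of G:
  S -> B X5 | a
  A -> T0 T1 | d
  B -> T0 T1 | T0 X4 | d
  C -> d
  T0 -> b
  T1 -> d
  T2 -> c
  T3 -> a
  X4 -> T2 A
  X5 -> T3 S

CYK fill:
  cell(0,0) b: {T0}  orig:{}
  cell(1,1) a: {S,T3}  orig:{S}
  cell(2,2) b: {T0}  orig:{}
  cell(3,3) d: {A,B,C,T1}  orig:{A,B,C}
  cell(4,4) a: {S,T3}  orig:{S}
  cell(5,5) d: {A,B,C,T1}  orig:{A,B,C}
  cell(6,6) a: {S,T3}  orig:{S}
  cell(7,7) a: {S,T3}  orig:{S}
  cell(0,1) ba: ∅
  cell(1,2) ab: ∅
  cell(2,3) bd: {A,B}
  cell(3,4) da: ∅
  cell(4,5) ad: ∅
  cell(5,6) da: ∅
  cell(6,7) aa: {X5}  orig:{}
  cell(0,2) bab: ∅
  cell(1,3) abd: ∅
  cell(2,4) bda: ∅
  cell(3,5) dad: ∅
  cell(4,6) ada: ∅
  cell(5,7) daa: {S}
  cell(0,3) babd: ∅
  cell(1,4) abda: ∅
  cell(2,5) bdad: ∅
  cell(3,6) dada: ∅
  cell(4,7) adaa: {X5}  orig:{}
  cell(0,4) babda: ∅
  cell(1,5) abdad: ∅
  cell(2,6) bdada: ∅
  cell(3,7) dadaa: {S}
  cell(0,5) babdad: ∅
  cell(1,6) abdada: ∅
  cell(2,7) bdadaa: {S}
  cell(0,6) babdada: ∅
  cell(1,7) abdadaa: {X5}  orig:{}
  cell(0,7) babdadaa: ∅

S ∉ T[0,7] ⇒ NO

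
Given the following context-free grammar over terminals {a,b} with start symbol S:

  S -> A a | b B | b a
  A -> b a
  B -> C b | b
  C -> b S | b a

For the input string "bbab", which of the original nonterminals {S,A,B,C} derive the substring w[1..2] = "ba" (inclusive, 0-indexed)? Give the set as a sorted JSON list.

CNF form of G:
  S -> A T1 | T0 B | T0 T1
  A -> T0 T1
  B -> C T0 | b
  C -> T0 S | T0 T1
  T0 -> b
  T1 -> a

Fill CYK table bottom-up — only the sub-triangle for w[1..2]:
  T[1,1] 'b' = {B,T0}  orig:{B}
  T[2,2] 'a' = {T1}  orig:{}
  T[1,2] 'ba' = {A,C,S}

Original NTs in T[1,2] deriving "ba": ["A", "C", "S"]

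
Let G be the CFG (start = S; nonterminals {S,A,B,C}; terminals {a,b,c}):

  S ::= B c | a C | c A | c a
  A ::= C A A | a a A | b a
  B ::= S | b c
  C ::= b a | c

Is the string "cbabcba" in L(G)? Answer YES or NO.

Convert to CNF:
  S -> B T2 | T0 C | T2 A | T2 T0
  A -> C X3 | T0 X4 | T1 T0
  B -> B T2 | T0 C | T1 T2 | T2 A | T2 T0
  C -> T1 T0 | c
  T0 -> a
  T1 -> b
  T2 -> c
  X3 -> A A
  X4 -> T0 A

CYK table (by increasing span):
  T[0,0] 'c' = {C,T2}  orig:{C}
  T[1,1] 'b' = {T1}  orig:{}
  T[2,2] 'a' = {T0}  orig:{}
  T[3,3] 'b' = {T1}  orig:{}
  T[4,4] 'c' = {C,T2}  orig:{C}
  T[5,5] 'b' = {T1}  orig:{}
  T[6,6] 'a' = {T0}  orig:{}
  T[0,1] 'cb' = ∅
  T[1,2] 'ba' = {A,C}
  T[2,3] 'ab' = ∅
  T[3,4] 'bc' = {B}
  T[4,5] 'cb' = ∅
  T[5,6] 'ba' = {A,C}
  T[0,2] 'cba' = {B,S}
  T[1,3] 'bab' = ∅
  T[2,4] 'abc' = ∅
  T[3,5] 'bcb' = ∅
  T[4,6] 'cba' = {B,S}
  T[0,3] 'cbab' = ∅
  T[1,4] 'babc' = ∅
  T[2,5] 'abcb' = ∅
  T[3,6] 'bcba' = ∅
  T[0,4] 'cbabc' = ∅
  T[1,5] 'babcb' = ∅
  T[2,6] 'abcba' = ∅
  T[0,5] 'cbabcb' = ∅
  T[1,6] 'babcba' = ∅
  T[0,6] 'cbabcba' = ∅

S ∉ T[0,6] ⇒ NO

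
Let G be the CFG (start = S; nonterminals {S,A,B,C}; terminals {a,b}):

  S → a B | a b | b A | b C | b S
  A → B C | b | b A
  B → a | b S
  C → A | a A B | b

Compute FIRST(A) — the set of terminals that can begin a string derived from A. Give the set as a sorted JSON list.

FIRST iteration:
[1]
  A via A→b: +{b}
  B via B→a: +{a}
  B via B→b S: +{b}
  C via C→A: +{b}
  C via C→a A B: +{a}
  S via S→a B: +{a}
  S via S→b A: +{b}
  S: {a,b}  A: {b}  B: {a,b}  C: {a,b}
[2]
  A via A→B C: +{a}
  S: {a,b}  A: {a,b}  B: {a,b}  C: {a,b}
[3] — fixpoint
  S: {a,b}  A: {a,b}  B: {a,b}  C: {a,b}

FIRST(A) = ["a", "b"]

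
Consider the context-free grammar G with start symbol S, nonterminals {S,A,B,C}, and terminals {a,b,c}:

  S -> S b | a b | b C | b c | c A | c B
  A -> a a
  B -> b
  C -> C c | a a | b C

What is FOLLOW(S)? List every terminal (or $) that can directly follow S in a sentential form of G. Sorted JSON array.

Compute FIRST by fixpoint:
pass 1:
  A via A→a a: +{a}
  B via B→b: +{b}
  C via C→a a: +{a}
  C via C→b C: +{b}
  S via S→a b: +{a}
  S via S→b C: +{b}
  S via S→c A: +{c}
  FIRST(S)={a,b,c}  FIRST(A)={a}  FIRST(B)={b}  FIRST(C)={a,b}
pass 2: — fixpoint
  FIRST(S)={a,b,c}  FIRST(A)={a}  FIRST(B)={b}  FIRST(C)={a,b}

FOLLOW sets:
seed FOLLOW(S) with $
pass 1:
  C→C c: FOLLOW(C) ⊇ FIRST(c) = {c}; new: +{c}
  S→S b: FOLLOW(S) ⊇ FIRST(b) = {b}; new: +{b}
  S→b C: FOLLOW(C) ⊇ FOLLOW(S) ⊇ {$,b}; new: +{$,b}
  S→c A: FOLLOW(A) ⊇ FOLLOW(S) ⊇ {$,b}; new: +{$,b}
  S→c B: FOLLOW(B) ⊇ FOLLOW(S) ⊇ {$,b}; new: +{$,b}
  FOLLOW(S)={$,b}  FOLLOW(A)={$,b}  FOLLOW(B)={$,b}  FOLLOW(C)={$,b,c}
pass 2: — fixpoint
  FOLLOW(S)={$,b}  FOLLOW(A)={$,b}  FOLLOW(B)={$,b}  FOLLOW(C)={$,b,c}

FOLLOW(S) = ["$", "b"]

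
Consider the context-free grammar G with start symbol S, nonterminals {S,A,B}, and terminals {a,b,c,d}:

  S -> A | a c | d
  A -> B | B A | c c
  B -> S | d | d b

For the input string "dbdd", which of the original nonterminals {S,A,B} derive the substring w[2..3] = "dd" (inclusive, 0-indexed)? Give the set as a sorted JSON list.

CNF form of G:
  S -> B A | T0 T1 | T1 T1 | T2 T3 | d
  A -> B A | T0 T1 | T1 T1 | T2 T3 | d
  B -> B A | T0 T1 | T1 T1 | T2 T3 | d
  T0 -> a
  T1 -> c
  T2 -> d
  T3 -> b

Fill CYK table bottom-up — only the sub-triangle for w[2..3]:
  T[2,2] 'd' = {A,B,S,T2}  orig:{A,B,S}
  T[3,3] 'd' = {A,B,S,T2}  orig:{A,B,S}
  T[2,3] 'dd' = {A,B,S}

Original NTs in T[2,3] deriving "dd": ["A", "B", "S"]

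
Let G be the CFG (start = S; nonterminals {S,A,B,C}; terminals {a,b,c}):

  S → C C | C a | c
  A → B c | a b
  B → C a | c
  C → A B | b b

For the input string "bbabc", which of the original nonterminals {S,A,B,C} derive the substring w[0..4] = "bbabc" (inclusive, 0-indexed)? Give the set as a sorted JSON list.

Convert to CNF:
  S -> C C | C T1 | c
  A -> B T0 | T1 T2
  B -> C T1 | c
  C -> A B | T2 T2
  T0 -> c
  T1 -> a
  T2 -> b

CYK table (by increasing span), restricted to cells inside w[0..4]:
  T[0,0] 'b' = {T2}  orig:{}
  T[1,1] 'b' = {T2}  orig:{}
  T[2,2] 'a' = {T1}  orig:{}
  T[3,3] 'b' = {T2}  orig:{}
  T[4,4] 'c' = {B,S,T0}  orig:{B,S}
  T[0,1] 'bb' = {C}
  T[1,2] 'ba' = ∅
  T[2,3] 'ab' = {A}
  T[3,4] 'bc' = ∅
  T[0,2] 'bba' = {B,S}
  T[1,3] 'bab' = ∅
  T[2,4] 'abc' = {C}
  T[0,3] 'bbab' = ∅
  T[1,4] 'babc' = ∅
  T[0,4] 'bbabc' = {S}

Original NTs in T[0,4] deriving "bbabc": ["S"]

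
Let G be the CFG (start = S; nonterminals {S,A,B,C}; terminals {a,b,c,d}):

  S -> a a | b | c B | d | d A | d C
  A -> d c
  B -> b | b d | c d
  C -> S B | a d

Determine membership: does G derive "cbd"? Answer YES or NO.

CNF form of G:
  S -> T0 A | T0 C | T1 B | T3 T3 | b | d
  A -> T0 T1
  B -> T1 T0 | T2 T0 | b
  C -> S B | T3 T0
  T0 -> d
  T1 -> c
  T2 -> b
  T3 -> a

CYK table (by increasing span):
  T[0,0] 'c' = {T1}  orig:{}
  T[1,1] 'b' = {B,S,T2}  orig:{B,S}
  T[2,2] 'd' = {S,T0}  orig:{S}
  T[0,1] 'cb' = {S}
  T[1,2] 'bd' = {B}
  T[0,2] 'cbd' = {S}

S ∈ T[0,2] ⇒ YES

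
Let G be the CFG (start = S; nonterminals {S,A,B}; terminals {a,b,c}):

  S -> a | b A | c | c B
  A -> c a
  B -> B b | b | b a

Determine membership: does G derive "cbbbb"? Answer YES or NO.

CNF form of G:
  S -> T0 B | T2 A | a | c
  A -> T0 T1
  B -> B T2 | T2 T1 | b
  T0 -> c
  T1 -> a
  T2 -> b

Fill CYK table bottom-up:
  T[0,0] 'c' = {S,T0}  orig:{S}
  T[1,1] 'b' = {B,T2}  orig:{B}
  T[2,2] 'b' = {B,T2}  orig:{B}
  T[3,3] 'b' = {B,T2}  orig:{B}
  T[4,4] 'b' = {B,T2}  orig:{B}
  T[0,1] 'cb' = {S}
  T[1,2] 'bb' = {B}
  T[2,3] 'bb' = {B}
  T[3,4] 'bb' = {B}
  T[0,2] 'cbb' = {S}
  T[1,3] 'bbb' = {B}
  T[2,4] 'bbb' = {B}
  T[0,3] 'cbbb' = {S}
  T[1,4] 'bbbb' = {B}
  T[0,4] 'cbbbb' = {S}

S ∈ T[0,4] ⇒ YES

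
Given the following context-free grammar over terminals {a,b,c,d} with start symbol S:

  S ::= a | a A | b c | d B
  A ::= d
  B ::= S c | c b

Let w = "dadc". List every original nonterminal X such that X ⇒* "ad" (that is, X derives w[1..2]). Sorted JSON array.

Convert to CNF:
  S -> T1 T0 | T2 A | T3 B | a
  A -> d
  B -> S T0 | T0 T1
  T0 -> c
  T1 -> b
  T2 -> a
  T3 -> d

Fill CYK table bottom-up, restricted to cells inside w[1..2]:
  [1..1]={S,T2}  "a"  orig:{S}
  [2..2]={A,T3}  "d"  orig:{A}
  [1..2]={S}  "ad"

Original NTs in T[1,2] deriving "ad": ["S"]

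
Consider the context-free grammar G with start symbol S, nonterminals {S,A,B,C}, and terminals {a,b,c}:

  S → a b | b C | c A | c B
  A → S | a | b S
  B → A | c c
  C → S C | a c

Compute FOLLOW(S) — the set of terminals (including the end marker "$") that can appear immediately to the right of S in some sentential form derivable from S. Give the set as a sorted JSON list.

FIRST sets, iterate to fixpoint:
round 1:
  A via A→a: +{a}
  A via A→b S: +{b}
  B via B→A: +{a,b}
  B via B→c c: +{c}
  C via C→a c: +{a}
  S via S→a b: +{a}
  S via S→b C: +{b}
  S via S→c A: +{c}
  FIRST[S]={a,b,c}  FIRST[A]={a,b}  FIRST[B]={a,b,c}  FIRST[C]={a}
round 2:
  A via A→S: +{c}
  C via C→S C: +{b,c}
  FIRST[S]={a,b,c}  FIRST[A]={a,b,c}  FIRST[B]={a,b,c}  FIRST[C]={a,b,c}
round 3: — fixpoint
  FIRST[S]={a,b,c}  FIRST[A]={a,b,c}  FIRST[B]={a,b,c}  FIRST[C]={a,b,c}

FOLLOW iteration:
initialize: $ ∈ FOLLOW(S)
iter 1:
  C→S C: FOLLOW(S) ⊇ FIRST(C) = {a,b,c}; new: +{a,b,c}
  S→b C: FOLLOW(C) ⊇ FOLLOW(S) ⊇ {$,a,b,c}; new: +{$,a,b,c}
  S→c A: FOLLOW(A) ⊇ FOLLOW(S) ⊇ {$,a,b,c}; new: +{$,a,b,c}
  S→c B: FOLLOW(B) ⊇ FOLLOW(S) ⊇ {$,a,b,c}; new: +{$,a,b,c}
  S: {$,a,b,c}  A: {$,a,b,c}  B: {$,a,b,c}  C: {$,a,b,c}
iter 2: done
  S: {$,a,b,c}  A: {$,a,b,c}  B: {$,a,b,c}  C: {$,a,b,c}

FOLLOW(S) = ["$", "a", "b", "c"]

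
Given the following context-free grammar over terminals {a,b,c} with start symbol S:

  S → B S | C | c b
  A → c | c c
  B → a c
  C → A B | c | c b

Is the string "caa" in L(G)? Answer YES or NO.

Convert to CNF:
  S -> A B | B S | T0 T2 | c
  A -> T0 T0 | c
  B -> T1 T0
  C -> A B | T0 T2 | c
  T0 -> c
  T1 -> a
  T2 -> b

Fill CYK table bottom-up:
  T[0,0] 'c' = {A,C,S,T0}  orig:{A,C,S}
  T[1,1] 'a' = {T1}  orig:{}
  T[2,2] 'a' = {T1}  orig:{}
  T[0,1] 'ca' = ∅
  T[1,2] 'aa' = ∅
  T[0,2] 'caa' = ∅

S ∉ T[0,2] ⇒ NO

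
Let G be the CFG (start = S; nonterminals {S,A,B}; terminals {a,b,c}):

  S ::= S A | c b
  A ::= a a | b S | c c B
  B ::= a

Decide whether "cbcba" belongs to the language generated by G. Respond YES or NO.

Convert to CNF:
  S -> S A | T2 T1
  A -> T0 T0 | T1 S | T2 X3
  B -> a
  T0 -> a
  T1 -> b
  T2 -> c
  X3 -> T2 B

CYK table (by increasing span):
  cell(0,0) c: {T2}  orig:{}
  cell(1,1) b: {T1}  orig:{}
  cell(2,2) c: {T2}  orig:{}
  cell(3,3) b: {T1}  orig:{}
  cell(4,4) a: {B,T0}  orig:{B}
  cell(0,1) cb: {S}
  cell(1,2) bc: ∅
  cell(2,3) cb: {S}
  cell(3,4) ba: ∅
  cell(0,2) cbc: ∅
  cell(1,3) bcb: {A}
  cell(2,4) cba: ∅
  cell(0,3) cbcb: ∅
  cell(1,4) bcba: ∅
  cell(0,4) cbcba: ∅

S ∉ T[0,4] ⇒ NO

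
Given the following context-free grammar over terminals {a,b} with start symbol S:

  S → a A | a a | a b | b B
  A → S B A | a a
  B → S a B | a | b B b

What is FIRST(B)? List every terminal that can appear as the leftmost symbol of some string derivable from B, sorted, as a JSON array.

Compute FIRST by fixpoint:
[1]
  A via A→a a: +{a}
  B via B→a: +{a}
  B via B→b B b: +{b}
  S via S→a A: +{a}
  S via S→b B: +{b}
  FIRST(S)={a,b}  FIRST(A)={a}  FIRST(B)={a,b}
[2]
  A via A→S B A: +{b}
  FIRST(S)={a,b}  FIRST(A)={a,b}  FIRST(B)={a,b}
[3] (no change)
  FIRST(S)={a,b}  FIRST(A)={a,b}  FIRST(B)={a,b}

FIRST(B) = ["a", "b"]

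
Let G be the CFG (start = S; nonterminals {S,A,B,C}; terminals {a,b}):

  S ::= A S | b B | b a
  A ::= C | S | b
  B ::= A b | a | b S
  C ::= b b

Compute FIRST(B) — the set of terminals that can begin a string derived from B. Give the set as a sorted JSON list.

FIRST sets, iterate to fixpoint:
[1]
  A via A→b: +{b}
  B via B→A b: +{b}
  B via B→a: +{a}
  C via C→b b: +{b}
  S via S→A S: +{b}
  FIRST[S]={b}  FIRST[A]={b}  FIRST[B]={a,b}  FIRST[C]={b}
[2] (stable)
  FIRST[S]={b}  FIRST[A]={b}  FIRST[B]={a,b}  FIRST[C]={b}

FIRST(B) = ["a", "b"]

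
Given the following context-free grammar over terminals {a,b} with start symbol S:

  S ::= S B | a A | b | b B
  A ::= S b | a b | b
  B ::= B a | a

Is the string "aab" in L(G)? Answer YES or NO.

Convert to CNF:
  S -> S B | T0 B | T1 A | b
  A -> S T0 | T1 T0 | b
  B -> B T1 | a
  T0 -> b
  T1 -> a

CYK fill:
  cell(0,0) a: {B,T1}  orig:{B}
  cell(1,1) a: {B,T1}  orig:{B}
  cell(2,2) b: {A,S,T0}  orig:{A,S}
  cell(0,1) aa: {B}
  cell(1,2) ab: {A,S}
  cell(0,2) aab: {S}

S ∈ T[0,2] ⇒ YES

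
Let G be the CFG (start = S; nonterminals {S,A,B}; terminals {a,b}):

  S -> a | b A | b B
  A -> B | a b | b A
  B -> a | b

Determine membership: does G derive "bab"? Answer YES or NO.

Convert to CNF:
  S -> T1 A | T1 B | a
  A -> T0 T1 | T1 A | a | b
  B -> a | b
  T0 -> a
  T1 -> b

CYK fill:
  [0..0]={A,B,T1}  "b"  orig:{A,B}
  [1..1]={A,B,S,T0}  "a"  orig:{A,B,S}
  [2..2]={A,B,T1}  "b"  orig:{A,B}
  [0..1]={A,S}  "ba"
  [1..2]={A}  "ab"
  [0..2]={A,S}  "bab"

S ∈ T[0,2] ⇒ YES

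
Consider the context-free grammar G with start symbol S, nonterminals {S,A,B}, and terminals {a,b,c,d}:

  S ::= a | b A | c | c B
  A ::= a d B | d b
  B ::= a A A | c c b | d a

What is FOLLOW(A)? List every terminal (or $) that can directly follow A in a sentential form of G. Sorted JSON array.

FIRST sets, iterate to fixpoint:
[1]
  A via A→a d B: +{a}
  A via A→d b: +{d}
  B via B→a A A: +{a}
  B via B→c c b: +{c}
  B via B→d a: +{d}
  S via S→a: +{a}
  S via S→b A: +{b}
  S via S→c: +{c}
  FIRST[S]={a,b,c}  FIRST[A]={a,d}  FIRST[B]={a,c,d}
[2] (stable)
  FIRST[S]={a,b,c}  FIRST[A]={a,d}  FIRST[B]={a,c,d}

Compute FOLLOW by fixpoint:
seed FOLLOW(S) with $
round 1:
  B→a A A: FOLLOW(A) ⊇ FIRST(A) = {a,d}; new: +{a,d}
  S→b A: FOLLOW(A) ⊇ FOLLOW(S) ⊇ {$}; new: +{$}
  S→c B: FOLLOW(B) ⊇ FOLLOW(S) ⊇ {$}; new: +{$}
  S: {$}  A: {$,a,d}  B: {$}
round 2:
  A→a d B: FOLLOW(B) ⊇ FOLLOW(A) ⊇ {$,a,d}; new: +{a,d}
  S: {$}  A: {$,a,d}  B: {$,a,d}
round 3: (no change)
  S: {$}  A: {$,a,d}  B: {$,a,d}

FOLLOW(A) = ["$", "a", "d"]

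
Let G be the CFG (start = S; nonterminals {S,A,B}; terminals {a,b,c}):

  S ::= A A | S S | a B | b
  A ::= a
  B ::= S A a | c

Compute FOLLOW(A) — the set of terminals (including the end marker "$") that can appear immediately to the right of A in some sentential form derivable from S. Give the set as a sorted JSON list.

Compute FIRST by fixpoint:
round 1:
  A via A→a: +{a}
  B via B→c: +{c}
  S via S→A A: +{a}
  S via S→b: +{b}
  S: {a,b}  A: {a}  B: {c}
round 2:
  B via B→S A a: +{a,b}
  S: {a,b}  A: {a}  B: {a,b,c}
round 3: (no change)
  S: {a,b}  A: {a}  B: {a,b,c}

Compute FOLLOW by fixpoint:
initialize: $ ∈ FOLLOW(S)
iter 1:
  B→S A a: FOLLOW(S) ⊇ FIRST(A) = {a}; new: +{a}
  B→S A a: FOLLOW(A) ⊇ FIRST(a) = {a}; new: +{a}
  S→A A: FOLLOW(A) ⊇ FOLLOW(S) ⊇ {$,a}; new: +{$}
  S→S S: FOLLOW(S) ⊇ FIRST(S) = {a,b}; new: +{b}
  S→a B: FOLLOW(B) ⊇ FOLLOW(S) ⊇ {$,a,b}; new: +{$,a,b}
  FOLLOW[S]={$,a,b}  FOLLOW[A]={$,a}  FOLLOW[B]={$,a,b}
iter 2:
  S→A A: FOLLOW(A) ⊇ FOLLOW(S) ⊇ {$,a,b}; new: +{b}
  FOLLOW[S]={$,a,b}  FOLLOW[A]={$,a,b}  FOLLOW[B]={$,a,b}
iter 3: (no change)
  FOLLOW[S]={$,a,b}  FOLLOW[A]={$,a,b}  FOLLOW[B]={$,a,b}

FOLLOW(A) = ["$", "a", "b"]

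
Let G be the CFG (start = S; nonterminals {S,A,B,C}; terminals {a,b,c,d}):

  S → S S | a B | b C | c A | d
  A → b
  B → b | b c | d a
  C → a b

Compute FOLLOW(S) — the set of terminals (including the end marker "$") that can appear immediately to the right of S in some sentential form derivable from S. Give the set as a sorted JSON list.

FIRST sets, iterate to fixpoint:
round 1:
  A via A→b: +{b}
  B via B→b: +{b}
  B via B→d a: +{d}
  C via C→a b: +{a}
  S via S→a B: +{a}
  S via S→b C: +{b}
  S via S→c A: +{c}
  S via S→d: +{d}
  FIRST[S]={a,b,c,d}  FIRST[A]={b}  FIRST[B]={b,d}  FIRST[C]={a}
round 2: (no change)
  FIRST[S]={a,b,c,d}  FIRST[A]={b}  FIRST[B]={b,d}  FIRST[C]={a}

FOLLOW iteration:
FOLLOW(S) := {$}
round 1:
  S→S S: FOLLOW(S) ⊇ FIRST(S) = {a,b,c,d}; new: +{a,b,c,d}
  S→a B: FOLLOW(B) ⊇ FOLLOW(S) ⊇ {$,a,b,c,d}; new: +{$,a,b,c,d}
  S→b C: FOLLOW(C) ⊇ FOLLOW(S) ⊇ {$,a,b,c,d}; new: +{$,a,b,c,d}
  S→c A: FOLLOW(A) ⊇ FOLLOW(S) ⊇ {$,a,b,c,d}; new: +{$,a,b,c,d}
  FOLLOW(S)={$,a,b,c,d}  FOLLOW(A)={$,a,b,c,d}  FOLLOW(B)={$,a,b,c,d}  FOLLOW(C)={$,a,b,c,d}
round 2: — fixpoint
  FOLLOW(S)={$,a,b,c,d}  FOLLOW(A)={$,a,b,c,d}  FOLLOW(B)={$,a,b,c,d}  FOLLOW(C)={$,a,b,c,d}

FOLLOW(S) = ["$", "a", "b", "c", "d"]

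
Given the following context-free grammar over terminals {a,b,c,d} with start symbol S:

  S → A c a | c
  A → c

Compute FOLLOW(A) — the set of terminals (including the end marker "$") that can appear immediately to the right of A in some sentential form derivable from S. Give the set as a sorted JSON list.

FIRST sets, iterate to fixpoint:
pass 1:
  A via A→c: +{c}
  S via S→A c a: +{c}
  FIRST[S]={c}  FIRST[A]={c}
pass 2: (stable)
  FIRST[S]={c}  FIRST[A]={c}

FOLLOW sets:
seed FOLLOW(S) with $
pass 1:
  S→A c a: FOLLOW(A) ⊇ FIRST(c) = {c}; new: +{c}
  S: {$}  A: {c}
pass 2: (no change)
  S: {$}  A: {c}

FOLLOW(A) = ["c"]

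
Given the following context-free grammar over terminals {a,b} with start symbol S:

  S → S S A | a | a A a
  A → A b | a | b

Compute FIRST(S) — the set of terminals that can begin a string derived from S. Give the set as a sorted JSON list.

FIRST iteration:
iter 1:
  A via A→a: +{a}
  A via A→b: +{b}
  S via S→a: +{a}
  FIRST[S]={a}  FIRST[A]={a,b}
iter 2: — fixpoint
  FIRST[S]={a}  FIRST[A]={a,b}

FIRST(S) = ["a"]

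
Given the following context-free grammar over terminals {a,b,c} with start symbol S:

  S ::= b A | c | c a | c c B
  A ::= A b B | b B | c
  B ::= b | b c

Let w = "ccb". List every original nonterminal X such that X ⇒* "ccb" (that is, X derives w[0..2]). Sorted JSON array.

CNF form of G:
  S -> T0 A | T1 T2 | T1 X4 | c
  A -> A X3 | T0 B | c
  B -> T0 T1 | b
  T0 -> b
  T1 -> c
  T2 -> a
  X3 -> T0 B
  X4 -> T1 B

CYK fill — only the sub-triangle for w[0..2]:
  cell(0,0) c: {A,S,T1}  orig:{A,S}
  cell(1,1) c: {A,S,T1}  orig:{A,S}
  cell(2,2) b: {B,T0}  orig:{B}
  cell(0,1) cc: ∅
  cell(1,2) cb: {X4}  orig:{}
  cell(0,2) ccb: {S}

Original NTs in T[0,2] deriving "ccb": ["S"]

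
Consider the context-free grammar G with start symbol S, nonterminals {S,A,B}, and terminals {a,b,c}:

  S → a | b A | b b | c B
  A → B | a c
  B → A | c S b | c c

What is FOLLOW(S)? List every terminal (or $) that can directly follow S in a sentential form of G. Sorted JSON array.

FIRST sets, iterate to fixpoint:
iter 1:
  A via A→a c: +{a}
  B via B→A: +{a}
  B via B→c S b: +{c}
  S via S→a: +{a}
  S via S→b A: +{b}
  S via S→c B: +{c}
  S: {a,b,c}  A: {a}  B: {a,c}
iter 2:
  A via A→B: +{c}
  S: {a,b,c}  A: {a,c}  B: {a,c}
iter 3: (stable)
  S: {a,b,c}  A: {a,c}  B: {a,c}

Compute FOLLOW by fixpoint:
initialize: $ ∈ FOLLOW(S)
iter 1:
  B→c S b: FOLLOW(S) ⊇ FIRST(b) = {b}; new: +{b}
  S→b A: FOLLOW(A) ⊇ FOLLOW(S) ⊇ {$,b}; new: +{$,b}
  S→c B: FOLLOW(B) ⊇ FOLLOW(S) ⊇ {$,b}; new: +{$,b}
  S: {$,b}  A: {$,b}  B: {$,b}
iter 2: done
  S: {$,b}  A: {$,b}  B: {$,b}

FOLLOW(S) = ["$", "b"]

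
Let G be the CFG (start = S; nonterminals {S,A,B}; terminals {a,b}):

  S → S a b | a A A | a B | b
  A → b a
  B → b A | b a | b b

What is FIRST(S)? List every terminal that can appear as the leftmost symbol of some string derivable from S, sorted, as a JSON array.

Compute FIRST by fixpoint:
round 1:
  A via A→b a: +{b}
  B via B→b A: +{b}
  S via S→a A A: +{a}
  S via S→b: +{b}
  S: {a,b}  A: {b}  B: {b}
round 2: — fixpoint
  S: {a,b}  A: {b}  B: {b}

FIRST(S) = ["a", "b"]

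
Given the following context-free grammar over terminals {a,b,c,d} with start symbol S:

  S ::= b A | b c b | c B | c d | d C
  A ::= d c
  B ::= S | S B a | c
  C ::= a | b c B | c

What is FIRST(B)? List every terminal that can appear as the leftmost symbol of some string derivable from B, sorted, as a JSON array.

FIRST iteration:
iter 1:
  A via A→d c: +{d}
  B via B→c: +{c}
  C via C→a: +{a}
  C via C→b c B: +{b}
  C via C→c: +{c}
  S via S→b A: +{b}
  S via S→c B: +{c}
  S via S→d C: +{d}
  FIRST[S]={b,c,d}  FIRST[A]={d}  FIRST[B]={c}  FIRST[C]={a,b,c}
iter 2:
  B via B→S: +{b,d}
  FIRST[S]={b,c,d}  FIRST[A]={d}  FIRST[B]={b,c,d}  FIRST[C]={a,b,c}
iter 3: — fixpoint
  FIRST[S]={b,c,d}  FIRST[A]={d}  FIRST[B]={b,c,d}  FIRST[C]={a,b,c}

FIRST(B) = ["b", "c", "d"]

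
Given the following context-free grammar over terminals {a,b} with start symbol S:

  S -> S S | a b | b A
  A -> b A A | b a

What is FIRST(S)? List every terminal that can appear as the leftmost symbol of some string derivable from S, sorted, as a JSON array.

FIRST iteration:
round 1:
  A via A→b A A: +{b}
  S via S→a b: +{a}
  S via S→b A: +{b}
  S: {a,b}  A: {b}
round 2: (stable)
  S: {a,b}  A: {b}

FIRST(S) = ["a", "b"]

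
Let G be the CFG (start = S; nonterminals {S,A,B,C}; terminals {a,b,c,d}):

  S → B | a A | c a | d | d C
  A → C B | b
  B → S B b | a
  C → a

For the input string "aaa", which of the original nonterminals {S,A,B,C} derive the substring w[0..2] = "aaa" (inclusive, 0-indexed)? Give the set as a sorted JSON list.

CNF form of G:
  S -> S X5 | T1 A | T2 T1 | T3 C | a | d
  A -> C B | b
  B -> S X4 | a
  C -> a
  T0 -> b
  T1 -> a
  T2 -> c
  T3 -> d
  X4 -> B T0
  X5 -> B T0

CYK fill (cells [i..j] with 0 ≤ i ≤ j ≤ 2 only):
  [0..0]={B,C,S,T1}  "a"  orig:{B,C,S}
  [1..1]={B,C,S,T1}  "a"  orig:{B,C,S}
  [2..2]={B,C,S,T1}  "a"  orig:{B,C,S}
  [0..1]={A}  "aa"
  [1..2]={A}  "aa"
  [0..2]={S}  "aaa"

Original NTs in T[0,2] deriving "aaa": ["S"]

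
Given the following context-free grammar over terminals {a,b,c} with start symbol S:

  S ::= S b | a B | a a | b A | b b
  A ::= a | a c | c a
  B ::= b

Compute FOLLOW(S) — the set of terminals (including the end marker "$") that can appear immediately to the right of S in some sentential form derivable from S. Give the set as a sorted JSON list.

FIRST sets, iterate to fixpoint:
[1]
  A via A→a: +{a}
  A via A→c a: +{c}
  B via B→b: +{b}
  S via S→a B: +{a}
  S via S→b A: +{b}
  FIRST[S]={a,b}  FIRST[A]={a,c}  FIRST[B]={b}
[2] (no change)
  FIRST[S]={a,b}  FIRST[A]={a,c}  FIRST[B]={b}

FOLLOW iteration:
initialize: $ ∈ FOLLOW(S)
[1]
  S→S b: FOLLOW(S) ⊇ FIRST(b) = {b}; new: +{b}
  S→a B: FOLLOW(B) ⊇ FOLLOW(S) ⊇ {$,b}; new: +{$,b}
  S→b A: FOLLOW(A) ⊇ FOLLOW(S) ⊇ {$,b}; new: +{$,b}
  FOLLOW[S]={$,b}  FOLLOW[A]={$,b}  FOLLOW[B]={$,b}
[2] (stable)
  FOLLOW[S]={$,b}  FOLLOW[A]={$,b}  FOLLOW[B]={$,b}

FOLLOW(S) = ["$", "b"]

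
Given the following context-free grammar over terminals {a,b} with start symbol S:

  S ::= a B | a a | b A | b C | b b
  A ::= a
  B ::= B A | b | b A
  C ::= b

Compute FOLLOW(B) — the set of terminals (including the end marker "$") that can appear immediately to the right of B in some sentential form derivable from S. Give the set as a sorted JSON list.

FIRST sets, iterate to fixpoint:
round 1:
  A via A→a: +{a}
  B via B→b: +{b}
  C via C→b: +{b}
  S via S→a B: +{a}
  S via S→b A: +{b}
  FIRST(S)={a,b}  FIRST(A)={a}  FIRST(B)={b}  FIRST(C)={b}
round 2: done
  FIRST(S)={a,b}  FIRST(A)={a}  FIRST(B)={b}  FIRST(C)={b}

Compute FOLLOW by fixpoint:
initialize: $ ∈ FOLLOW(S)
[1]
  B→B A: FOLLOW(B) ⊇ FIRST(A) = {a}; new: +{a}
  B→B A: FOLLOW(A) ⊇ FOLLOW(B) ⊇ {a}; new: +{a}
  S→a B: FOLLOW(B) ⊇ FOLLOW(S) ⊇ {$}; new: +{$}
  S→b A: FOLLOW(A) ⊇ FOLLOW(S) ⊇ {$}; new: +{$}
  S→b C: FOLLOW(C) ⊇ FOLLOW(S) ⊇ {$}; new: +{$}
  FOLLOW(S)={$}  FOLLOW(A)={$,a}  FOLLOW(B)={$,a}  FOLLOW(C)={$}
[2] — fixpoint
  FOLLOW(S)={$}  FOLLOW(A)={$,a}  FOLLOW(B)={$,a}  FOLLOW(C)={$}

FOLLOW(B) = ["$", "a"]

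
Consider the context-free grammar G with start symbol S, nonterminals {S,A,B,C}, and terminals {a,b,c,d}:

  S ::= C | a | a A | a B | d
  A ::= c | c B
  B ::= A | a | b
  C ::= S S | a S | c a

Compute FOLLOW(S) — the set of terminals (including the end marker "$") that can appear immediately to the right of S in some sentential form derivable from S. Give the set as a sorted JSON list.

Compute FIRST by fixpoint:
pass 1:
  A via A→c: +{c}
  B via B→A: +{c}
  B via B→a: +{a}
  B via B→b: +{b}
  C via C→a S: +{a}
  C via C→c a: +{c}
  S via S→C: +{a,c}
  S via S→d: +{d}
  FIRST(S)={a,c,d}  FIRST(A)={c}  FIRST(B)={a,b,c}  FIRST(C)={a,c}
pass 2:
  C via C→S S: +{d}
  FIRST(S)={a,c,d}  FIRST(A)={c}  FIRST(B)={a,b,c}  FIRST(C)={a,c,d}
pass 3: (no change)
  FIRST(S)={a,c,d}  FIRST(A)={c}  FIRST(B)={a,b,c}  FIRST(C)={a,c,d}

Compute FOLLOW by fixpoint:
FOLLOW(S) := {$}
pass 1:
  C→S S: FOLLOW(S) ⊇ FIRST(S) = {a,c,d}; new: +{a,c,d}
  S→C: FOLLOW(C) ⊇ FOLLOW(S) ⊇ {$,a,c,d}; new: +{$,a,c,d}
  S→a A: FOLLOW(A) ⊇ FOLLOW(S) ⊇ {$,a,c,d}; new: +{$,a,c,d}
  S→a B: FOLLOW(B) ⊇ FOLLOW(S) ⊇ {$,a,c,d}; new: +{$,a,c,d}
  FOLLOW(S)={$,a,c,d}  FOLLOW(A)={$,a,c,d}  FOLLOW(B)={$,a,c,d}  FOLLOW(C)={$,a,c,d}
pass 2: (stable)
  FOLLOW(S)={$,a,c,d}  FOLLOW(A)={$,a,c,d}  FOLLOW(B)={$,a,c,d}  FOLLOW(C)={$,a,c,d}

FOLLOW(S) = ["$", "a", "c", "d"]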